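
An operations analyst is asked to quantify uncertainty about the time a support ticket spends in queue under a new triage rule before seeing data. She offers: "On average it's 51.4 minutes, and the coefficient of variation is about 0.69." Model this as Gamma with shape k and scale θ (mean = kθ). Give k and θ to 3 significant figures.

k ≈ 2.1, θ ≈ 24.5

For Gamma(k, scale θ): mean = kθ, variance = kθ², so CV = 1/√k.
CV = 0.69, hence k = 1/CV² = 2.1.
Then θ = mean/k = 51.4/2.1 = 24.5.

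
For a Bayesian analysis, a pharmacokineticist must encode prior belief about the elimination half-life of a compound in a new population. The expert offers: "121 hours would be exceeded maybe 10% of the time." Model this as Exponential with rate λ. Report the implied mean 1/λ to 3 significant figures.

P(T > 121.0) = e^(−λ·121.0) = 0.1, so λ = −ln(0.1)/121.0 = 0.019.
Mean = 1/λ = 52.5 hours.

mean ≈ 52.5 hours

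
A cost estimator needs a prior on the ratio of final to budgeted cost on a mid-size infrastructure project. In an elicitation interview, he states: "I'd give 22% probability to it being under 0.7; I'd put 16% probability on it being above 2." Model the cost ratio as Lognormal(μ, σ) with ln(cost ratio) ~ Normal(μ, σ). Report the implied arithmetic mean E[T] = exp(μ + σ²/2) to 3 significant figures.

If T ~ Lognormal(μ,σ) then ln T ~ Normal(μ,σ), so the p-quantile of ln T is μ + z_p·σ.
ln(0.7) = -0.3567 and ln(2) = 0.6931; z_{0.22} = -0.7722, z_{0.84} = 0.9945.
σ = (0.6931 − -0.3567)/(0.9945 − (-0.7722)) = 0.594.
μ = -0.3567 − (-0.7722)·0.594 = 0.102.
E[T] = exp(μ + σ²/2) = exp(0.102 + 0.1766) = 1.32.

E[T] ≈ 1.32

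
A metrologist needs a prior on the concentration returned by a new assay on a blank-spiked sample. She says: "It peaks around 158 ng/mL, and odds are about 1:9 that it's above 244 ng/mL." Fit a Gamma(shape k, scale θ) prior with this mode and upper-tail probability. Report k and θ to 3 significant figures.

Gamma(k,θ) with k>1 has mode (k−1)θ, so θ = 158/(k−1).
Need P(X < 244) = 0.9 with θ tied to k this way. Start at k = 2, θ = 158: P(X<244) ≈ 0.457.
Too low — raise k to concentrate. Iterating converges to k ≈ 10.9.
Then θ = 158/(10.9−1) ≈ 16.

k ≈ 10.9, θ ≈ 16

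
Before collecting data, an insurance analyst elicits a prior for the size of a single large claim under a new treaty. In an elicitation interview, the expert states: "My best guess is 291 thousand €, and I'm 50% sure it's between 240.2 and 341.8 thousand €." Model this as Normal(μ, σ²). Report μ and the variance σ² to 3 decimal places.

A symmetric 50% interval runs μ ± z·σ with z = 0.6745.
Half-width = 50.8, so σ = 50.8/0.6745 = 75.3162 and σ² = 5672.529.
μ is the stated best guess, 291.000.

μ = 291.000, σ² = 5672.529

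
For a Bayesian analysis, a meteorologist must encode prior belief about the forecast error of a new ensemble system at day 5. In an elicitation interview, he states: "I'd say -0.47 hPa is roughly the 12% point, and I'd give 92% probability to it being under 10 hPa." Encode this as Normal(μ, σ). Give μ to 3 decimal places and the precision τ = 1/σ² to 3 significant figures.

The p-quantile of Normal(μ,σ) is μ + z_p·σ, with z_{0.12} = -1.175 and z_{0.92} = 1.405.
Eliminate σ: μ = (z₂·x₁ − z₁·x₂)/(z₂ − z₁) = (1.405·-0.47 − (-1.175)·10)/2.58 = 4.298.
Then σ = (x₂ − x₁)/(z₂ − z₁) = (10 − -0.47)/2.58 = 4.058.
Precision τ = 1/σ² = 1/4.058² = 0.0607.

μ = 4.298, τ = 0.0607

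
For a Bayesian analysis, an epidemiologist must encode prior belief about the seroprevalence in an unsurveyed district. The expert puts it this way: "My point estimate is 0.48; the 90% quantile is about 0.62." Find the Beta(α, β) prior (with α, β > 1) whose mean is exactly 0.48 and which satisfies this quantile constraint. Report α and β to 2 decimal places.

With mean 0.48 fixed, write α = 0.48s, β = 0.52s where s = α+β.
Need P(θ < 0.62) = 0.9 under Beta(0.48s, 0.52s). Normal approximation: (q−m)/√(m(1−m)/s) ≈ z_{0.9} = 1.28, so s ≈ 0.48·0.52·(1.28)²/(0.62−0.48)² = 20.9.
At s = 20.9: P(θ<0.62) ≈ 0.901. Adjusting to match 0.9 gives s ≈ 20.70.
So α = 0.48·20.70 ≈ 9.94, β = 0.52·20.70 ≈ 10.77.

α ≈ 9.94, β ≈ 10.77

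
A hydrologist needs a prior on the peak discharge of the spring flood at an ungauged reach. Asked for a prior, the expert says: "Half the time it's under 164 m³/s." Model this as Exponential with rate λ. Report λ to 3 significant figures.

λ ≈ 0.00423

Exponential median = ln 2 / λ, so λ = ln 2 / 164.0 = 0.00423.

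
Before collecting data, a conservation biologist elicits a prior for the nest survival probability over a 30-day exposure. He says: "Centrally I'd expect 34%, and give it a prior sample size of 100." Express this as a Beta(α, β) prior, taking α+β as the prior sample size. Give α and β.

α = 34, β = 66

Under the effective-sample-size interpretation, Beta(α, β) has prior mean α/(α+β) and prior sample size α+β.
So α+β = 100 and α/(α+β) = 0.34, giving α = 0.34·100 = 34 and β = 100 − 34 = 66.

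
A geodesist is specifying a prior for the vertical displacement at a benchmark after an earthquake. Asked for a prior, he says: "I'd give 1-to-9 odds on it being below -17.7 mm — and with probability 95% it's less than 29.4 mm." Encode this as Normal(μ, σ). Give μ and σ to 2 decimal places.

The p-quantile of Normal(μ,σ) is μ + z_p·σ, with z_{0.1} = -1.282 and z_{0.95} = 1.645.
Eliminate σ: μ = (z₂·x₁ − z₁·x₂)/(z₂ − z₁) = (1.645·-17.7 − (-1.282)·29.4)/2.926 = 2.93.
Then σ = (x₂ − x₁)/(z₂ − z₁) = (29.4 − -17.7)/2.926 = 16.09.

μ = 2.93, σ = 16.09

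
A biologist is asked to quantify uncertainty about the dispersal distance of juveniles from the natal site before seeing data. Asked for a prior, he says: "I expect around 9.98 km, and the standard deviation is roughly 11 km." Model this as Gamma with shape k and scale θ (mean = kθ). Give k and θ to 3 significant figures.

For Gamma(k, scale θ): mean = kθ, variance = kθ², so CV = 1/√k.
CV = SD/mean = 11/9.98 = 1.102, hence k = 1/CV² = 0.823.
Then θ = mean/k = 9.98/0.823 = 12.1.

k ≈ 0.823, θ ≈ 12.1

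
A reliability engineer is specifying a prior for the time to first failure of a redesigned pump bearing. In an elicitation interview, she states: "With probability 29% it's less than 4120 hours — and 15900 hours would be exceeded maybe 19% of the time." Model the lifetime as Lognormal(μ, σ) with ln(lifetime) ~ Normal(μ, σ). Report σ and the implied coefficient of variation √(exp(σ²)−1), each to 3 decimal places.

If T ~ Lognormal(μ,σ) then ln T ~ Normal(μ,σ), so the p-quantile of ln T is μ + z_p·σ.
ln(4120) = 8.324 and ln(15900) = 9.674; z_{0.29} = -0.5534, z_{0.81} = 0.8779.
σ = (9.674 − 8.324)/(0.8779 − (-0.5534)) = 0.944.
μ = 8.324 − (-0.5534)·0.944 = 8.846.
CV = √(exp(σ²)−1) = √(exp(0.8903)−1) = 1.198.

σ ≈ 0.944, CV ≈ 1.198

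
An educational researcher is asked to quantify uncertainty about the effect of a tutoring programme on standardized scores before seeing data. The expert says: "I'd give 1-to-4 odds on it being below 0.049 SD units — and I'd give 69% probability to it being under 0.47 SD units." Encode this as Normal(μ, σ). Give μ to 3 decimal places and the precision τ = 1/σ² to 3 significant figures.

μ = 0.314, τ = 10.1

The p-quantile of Normal(μ,σ) is μ + z_p·σ, with z_{0.2} = -0.8416 and z_{0.69} = 0.4959.
Eliminate σ: μ = (z₂·x₁ − z₁·x₂)/(z₂ − z₁) = (0.4959·0.049 − (-0.8416)·0.47)/1.337 = 0.314.
Then σ = (x₂ − x₁)/(z₂ − z₁) = (0.47 − 0.049)/1.337 = 0.315.
Precision τ = 1/σ² = 1/0.3148² = 10.1.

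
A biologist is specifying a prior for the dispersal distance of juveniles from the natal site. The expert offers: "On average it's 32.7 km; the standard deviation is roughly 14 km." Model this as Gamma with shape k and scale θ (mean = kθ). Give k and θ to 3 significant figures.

For Gamma(k, scale θ): mean = kθ, variance = kθ², so CV = 1/√k.
CV = SD/mean = 14/32.7 = 0.4281, hence k = 1/CV² = 5.46.
Then θ = mean/k = 32.7/5.46 = 5.99.

k ≈ 5.46, θ ≈ 5.99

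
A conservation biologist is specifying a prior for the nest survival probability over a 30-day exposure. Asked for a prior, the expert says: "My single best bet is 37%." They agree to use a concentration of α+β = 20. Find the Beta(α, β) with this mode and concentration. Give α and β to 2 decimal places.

For α,β > 1 the Beta mode is (α−1)/(α+β−2). With α+β = 20, the mode is (α−1)/18.
Set (α−1)/18 = 0.37 → α = 1 + 0.37·18 = 7.66.
β = 20 − α = 12.34.

α = 7.66, β = 12.34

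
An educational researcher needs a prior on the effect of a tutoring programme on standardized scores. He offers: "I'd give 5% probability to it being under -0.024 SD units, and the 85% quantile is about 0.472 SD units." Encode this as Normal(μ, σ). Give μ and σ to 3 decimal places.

The p-quantile of Normal(μ,σ) is μ + z_p·σ, with z_{0.05} = -1.645 and z_{0.85} = 1.036.
Eliminate σ: μ = (z₂·x₁ − z₁·x₂)/(z₂ − z₁) = (1.036·-0.024 − (-1.645)·0.472)/2.681 = 0.280.
Then σ = (x₂ − x₁)/(z₂ − z₁) = (0.472 − -0.024)/2.681 = 0.185.

μ = 0.280, σ = 0.185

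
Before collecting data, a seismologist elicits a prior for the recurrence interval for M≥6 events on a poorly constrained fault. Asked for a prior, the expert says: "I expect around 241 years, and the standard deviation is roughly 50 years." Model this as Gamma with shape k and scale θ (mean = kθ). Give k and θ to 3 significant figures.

For Gamma(k, scale θ): mean = kθ, variance = kθ², so CV = 1/√k.
CV = SD/mean = 50/241 = 0.2075, hence k = 1/CV² = 23.2.
Then θ = mean/k = 241/23.2 = 10.4.

k ≈ 23.2, θ ≈ 10.4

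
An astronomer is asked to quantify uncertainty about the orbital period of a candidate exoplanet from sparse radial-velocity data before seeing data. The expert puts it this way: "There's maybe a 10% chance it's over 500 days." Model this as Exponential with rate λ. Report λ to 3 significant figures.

P(T > 500.0) = e^(−λ·500.0) = 0.1, so λ = −ln(0.1)/500.0 = 0.00461.

λ ≈ 0.00461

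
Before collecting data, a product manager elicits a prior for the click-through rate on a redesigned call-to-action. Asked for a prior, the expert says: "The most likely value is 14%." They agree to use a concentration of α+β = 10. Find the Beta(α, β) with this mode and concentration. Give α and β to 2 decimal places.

For α,β > 1 the Beta mode is (α−1)/(α+β−2). With α+β = 10, the mode is (α−1)/8.
Set (α−1)/8 = 0.14 → α = 1 + 0.14·8 = 2.12.
β = 10 − α = 7.88.

α = 2.12, β = 7.88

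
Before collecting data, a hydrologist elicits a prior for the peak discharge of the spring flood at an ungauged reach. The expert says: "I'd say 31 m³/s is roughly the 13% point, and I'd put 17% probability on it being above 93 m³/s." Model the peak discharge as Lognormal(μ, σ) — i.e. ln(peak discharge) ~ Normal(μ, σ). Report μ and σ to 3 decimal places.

If T ~ Lognormal(μ,σ) then ln T ~ Normal(μ,σ), so the p-quantile of ln T is μ + z_p·σ.
ln(31) = 3.434 and ln(93) = 4.533; z_{0.13} = -1.126, z_{0.83} = 0.9542.
σ = (4.533 − 3.434)/(0.9542 − (-1.126)) = 0.528.
μ = 3.434 − (-1.126)·0.528 = 4.029.

μ ≈ 4.029, σ ≈ 0.528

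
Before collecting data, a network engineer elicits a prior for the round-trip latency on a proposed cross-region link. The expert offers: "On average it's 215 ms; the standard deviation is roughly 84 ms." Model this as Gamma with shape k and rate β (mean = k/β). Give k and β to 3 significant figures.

For Gamma(k, rate β): mean = k/β, variance = k/β², so CV = 1/√k.
CV = SD/mean = 84/215 = 0.3907, hence k = 1/CV² = 6.55.
Then β = k/mean = 6.55/215 = 0.0305.

k ≈ 6.55, β ≈ 0.0305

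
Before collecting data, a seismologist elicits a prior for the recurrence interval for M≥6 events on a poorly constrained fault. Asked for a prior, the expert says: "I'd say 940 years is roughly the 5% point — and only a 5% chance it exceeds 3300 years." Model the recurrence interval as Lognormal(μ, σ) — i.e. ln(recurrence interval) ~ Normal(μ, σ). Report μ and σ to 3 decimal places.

If T ~ Lognormal(μ,σ) then ln T ~ Normal(μ,σ), so the p-quantile of ln T is μ + z_p·σ.
ln(940) = 6.846 and ln(3300) = 8.102; z_{0.05} = -1.645, z_{0.95} = 1.645.
σ = (8.102 − 6.846)/(1.645 − (-1.645)) = 0.382.
μ = 6.846 − (-1.645)·0.382 = 7.474.

μ ≈ 7.474, σ ≈ 0.382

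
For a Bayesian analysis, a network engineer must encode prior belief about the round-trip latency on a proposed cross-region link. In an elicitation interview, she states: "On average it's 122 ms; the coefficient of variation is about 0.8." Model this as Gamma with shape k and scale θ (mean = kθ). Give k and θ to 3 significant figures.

For Gamma(k, scale θ): mean = kθ, variance = kθ², so CV = 1/√k.
CV = 0.8, hence k = 1/CV² = 1.56.
Then θ = mean/k = 122/1.56 = 78.1.

k ≈ 1.56, θ ≈ 78.1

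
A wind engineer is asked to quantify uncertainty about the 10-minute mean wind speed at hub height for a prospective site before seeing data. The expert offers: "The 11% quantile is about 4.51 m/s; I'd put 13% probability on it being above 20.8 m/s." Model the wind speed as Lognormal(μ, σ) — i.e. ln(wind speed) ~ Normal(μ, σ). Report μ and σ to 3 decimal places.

μ ≈ 2.303, σ ≈ 0.650

If T ~ Lognormal(μ,σ) then ln T ~ Normal(μ,σ), so the p-quantile of ln T is μ + z_p·σ.
ln(4.51) = 1.506 and ln(20.8) = 3.035; z_{0.11} = -1.227, z_{0.87} = 1.126.
σ = (3.035 − 1.506)/(1.126 − (-1.227)) = 0.650.
μ = 1.506 − (-1.227)·0.650 = 2.303.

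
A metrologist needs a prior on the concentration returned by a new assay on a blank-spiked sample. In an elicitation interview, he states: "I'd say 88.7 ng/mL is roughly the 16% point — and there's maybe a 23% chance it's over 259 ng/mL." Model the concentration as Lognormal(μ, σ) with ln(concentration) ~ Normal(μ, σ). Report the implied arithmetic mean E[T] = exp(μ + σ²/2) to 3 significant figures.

If T ~ Lognormal(μ,σ) then ln T ~ Normal(μ,σ), so the p-quantile of ln T is μ + z_p·σ.
ln(88.7) = 4.485 and ln(259) = 5.557; z_{0.16} = -0.9945, z_{0.77} = 0.7388.
σ = (5.557 − 4.485)/(0.7388 − (-0.9945)) = 0.618.
μ = 4.485 − (-0.9945)·0.618 = 5.100.
E[T] = exp(μ + σ²/2) = exp(5.100 + 0.1911) = 199 ng/mL.

E[T] ≈ 199 ng/mL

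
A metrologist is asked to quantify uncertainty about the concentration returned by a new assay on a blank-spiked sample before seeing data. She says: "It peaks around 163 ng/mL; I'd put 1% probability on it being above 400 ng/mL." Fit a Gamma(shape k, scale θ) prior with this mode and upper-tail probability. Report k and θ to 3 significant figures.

Gamma(k,θ) with k>1 has mode (k−1)θ, so θ = 163/(k−1).
Need P(X < 400) = 0.99 with θ tied to k this way. Start at k = 2, θ = 163: P(X<400) ≈ 0.703.
Too low — raise k to concentrate. Iterating converges to k ≈ 6.85.
Then θ = 163/(6.85−1) ≈ 27.9.

k ≈ 6.85, θ ≈ 27.9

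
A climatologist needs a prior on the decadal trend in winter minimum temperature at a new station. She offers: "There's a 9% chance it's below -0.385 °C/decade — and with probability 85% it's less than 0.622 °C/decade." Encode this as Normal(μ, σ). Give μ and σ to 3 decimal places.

For Normal(μ,σ), the p-quantile is μ + z_p·σ. Here z_{0.09} = -1.341, z_{0.85} = 1.036.
So -0.385 = μ − 1.341σ and 0.622 = μ + 1.036σ.
Subtracting: σ = (0.622 − -0.385)/(1.036 − (-1.341)) = 0.424.
Then μ = -0.385 − (-1.341)·0.424 = 0.183.

μ = 0.183, σ = 0.424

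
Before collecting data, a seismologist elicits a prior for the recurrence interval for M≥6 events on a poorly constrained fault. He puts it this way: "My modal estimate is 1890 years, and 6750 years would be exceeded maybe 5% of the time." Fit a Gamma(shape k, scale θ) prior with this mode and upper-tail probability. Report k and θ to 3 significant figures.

k ≈ 2.59, θ ≈ 1190

Gamma(k,θ) with k>1 has mode (k−1)θ, so θ = 1890/(k−1).
Need P(X < 6750) = 0.95 with θ tied to k this way. Start at k = 2, θ = 1890: P(X<6750) ≈ 0.871.
Too low — raise k to concentrate. Iterating converges to k ≈ 2.59.
Then θ = 1890/(2.59−1) ≈ 1190.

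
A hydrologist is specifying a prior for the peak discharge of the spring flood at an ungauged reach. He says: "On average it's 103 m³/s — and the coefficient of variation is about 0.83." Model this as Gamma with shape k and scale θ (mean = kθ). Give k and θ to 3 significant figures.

For Gamma(k, scale θ): mean = kθ, variance = kθ², so CV = 1/√k.
CV = 0.83, hence k = 1/CV² = 1.45.
Then θ = mean/k = 103/1.45 = 71.

k ≈ 1.45, θ ≈ 71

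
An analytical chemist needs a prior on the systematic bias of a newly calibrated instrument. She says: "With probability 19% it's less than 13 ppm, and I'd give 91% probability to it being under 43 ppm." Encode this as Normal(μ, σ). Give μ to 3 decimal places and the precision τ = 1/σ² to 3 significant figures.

The p-quantile of Normal(μ,σ) is μ + z_p·σ, with z_{0.19} = -0.8779 and z_{0.91} = 1.341.
Eliminate σ: μ = (z₂·x₁ − z₁·x₂)/(z₂ − z₁) = (1.341·13 − (-0.8779)·43)/2.219 = 24.871.
Then σ = (x₂ − x₁)/(z₂ − z₁) = (43 − 13)/2.219 = 13.522.
Precision τ = 1/σ² = 1/13.52² = 0.00547.

μ = 24.871, τ = 0.00547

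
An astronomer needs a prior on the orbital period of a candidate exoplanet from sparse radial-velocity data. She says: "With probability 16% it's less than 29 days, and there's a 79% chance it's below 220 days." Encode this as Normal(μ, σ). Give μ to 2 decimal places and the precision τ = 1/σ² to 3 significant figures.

μ = 134.47, τ = 8.89e-05

For Normal(μ,σ), the p-quantile is μ + z_p·σ. Here z_{0.16} = -0.9945, z_{0.79} = 0.8064.
So 29 = μ − 0.9945σ and 220 = μ + 0.8064σ.
Subtracting: σ = (220 − 29)/(0.8064 − (-0.9945)) = 106.06.
Then μ = 29 − (-0.9945)·106.06 = 134.47.
Precision τ = 1/σ² = 1/106.1² = 8.89e-05.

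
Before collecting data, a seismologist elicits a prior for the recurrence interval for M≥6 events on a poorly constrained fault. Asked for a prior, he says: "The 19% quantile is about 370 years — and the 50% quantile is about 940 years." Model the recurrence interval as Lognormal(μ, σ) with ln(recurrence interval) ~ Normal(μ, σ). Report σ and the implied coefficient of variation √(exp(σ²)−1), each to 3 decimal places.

If T ~ Lognormal(μ,σ) then ln T ~ Normal(μ,σ), so the p-quantile of ln T is μ + z_p·σ.
ln(370) = 5.914 and ln(940) = 6.846; z_{0.19} = -0.8779, z_{0.5} = 0.
σ = (6.846 − 5.914)/(0 − (-0.8779)) = 1.062.
μ = 5.914 − (-0.8779)·1.062 = 6.846.
CV = √(exp(σ²)−1) = √(exp(1.1280)−1) = 1.445.

σ ≈ 1.062, CV ≈ 1.445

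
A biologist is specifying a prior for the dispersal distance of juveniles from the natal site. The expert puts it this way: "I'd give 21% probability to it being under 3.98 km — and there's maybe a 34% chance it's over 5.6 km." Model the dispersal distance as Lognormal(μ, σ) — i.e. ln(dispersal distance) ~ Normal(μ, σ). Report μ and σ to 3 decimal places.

μ ≈ 1.607, σ ≈ 0.280

If T ~ Lognormal(μ,σ) then ln T ~ Normal(μ,σ), so the p-quantile of ln T is μ + z_p·σ.
ln(3.98) = 1.381 and ln(5.6) = 1.723; z_{0.21} = -0.8064, z_{0.66} = 0.4125.
σ = (1.723 − 1.381)/(0.4125 − (-0.8064)) = 0.280.
μ = 1.381 − (-0.8064)·0.280 = 1.607.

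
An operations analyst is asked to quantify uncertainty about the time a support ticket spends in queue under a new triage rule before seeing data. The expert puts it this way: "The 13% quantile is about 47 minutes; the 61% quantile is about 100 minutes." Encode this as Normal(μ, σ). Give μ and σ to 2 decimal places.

The p-quantile of Normal(μ,σ) is μ + z_p·σ, with z_{0.13} = -1.126 and z_{0.61} = 0.2793.
Eliminate σ: μ = (z₂·x₁ − z₁·x₂)/(z₂ − z₁) = (0.2793·47 − (-1.126)·100)/1.406 = 89.47.
Then σ = (x₂ − x₁)/(z₂ − z₁) = (100 − 47)/1.406 = 37.70.

μ = 89.47, σ = 37.70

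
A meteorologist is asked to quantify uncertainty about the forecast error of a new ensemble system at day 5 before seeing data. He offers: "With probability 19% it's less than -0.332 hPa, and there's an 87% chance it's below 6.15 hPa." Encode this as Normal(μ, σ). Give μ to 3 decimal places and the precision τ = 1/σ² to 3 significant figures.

The p-quantile of Normal(μ,σ) is μ + z_p·σ, with z_{0.19} = -0.8779 and z_{0.87} = 1.126.
Eliminate σ: μ = (z₂·x₁ − z₁·x₂)/(z₂ − z₁) = (1.126·-0.332 − (-0.8779)·6.15)/2.004 = 2.507.
Then σ = (x₂ − x₁)/(z₂ − z₁) = (6.15 − -0.332)/2.004 = 3.234.
Precision τ = 1/σ² = 1/3.234² = 0.0956.

μ = 2.507, τ = 0.0956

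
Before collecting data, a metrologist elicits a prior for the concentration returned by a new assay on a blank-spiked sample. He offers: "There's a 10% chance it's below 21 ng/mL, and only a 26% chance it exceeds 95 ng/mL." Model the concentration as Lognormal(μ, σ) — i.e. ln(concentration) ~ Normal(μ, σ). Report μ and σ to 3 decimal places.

μ ≈ 4.049, σ ≈ 0.784

If T ~ Lognormal(μ,σ) then ln T ~ Normal(μ,σ), so the p-quantile of ln T is μ + z_p·σ.
ln(21) = 3.045 and ln(95) = 4.554; z_{0.1} = -1.282, z_{0.74} = 0.6433.
σ = (4.554 − 3.045)/(0.6433 − (-1.282)) = 0.784.
μ = 3.045 − (-1.282)·0.784 = 4.049.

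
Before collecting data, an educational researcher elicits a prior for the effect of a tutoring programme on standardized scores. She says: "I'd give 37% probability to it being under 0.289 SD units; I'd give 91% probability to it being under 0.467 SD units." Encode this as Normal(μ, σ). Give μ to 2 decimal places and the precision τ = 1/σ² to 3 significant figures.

For Normal(μ,σ), the p-quantile is μ + z_p·σ. Here z_{0.37} = -0.3319, z_{0.91} = 1.341.
So 0.289 = μ − 0.3319σ and 0.467 = μ + 1.341σ.
Subtracting: σ = (0.467 − 0.289)/(1.341 − (-0.3319)) = 0.11.
Then μ = 0.289 − (-0.3319)·0.11 = 0.32.
Precision τ = 1/σ² = 1/0.1064² = 88.3.

μ = 0.32, τ = 88.3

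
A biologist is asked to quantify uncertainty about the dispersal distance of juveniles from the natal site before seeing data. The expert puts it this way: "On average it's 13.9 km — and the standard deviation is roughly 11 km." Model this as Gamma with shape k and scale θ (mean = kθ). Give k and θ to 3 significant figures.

k ≈ 1.6, θ ≈ 8.71

For Gamma(k, scale θ): mean = kθ, variance = kθ², so CV = 1/√k.
CV = SD/mean = 11/13.9 = 0.7914, hence k = 1/CV² = 1.6.
Then θ = mean/k = 13.9/1.6 = 8.71.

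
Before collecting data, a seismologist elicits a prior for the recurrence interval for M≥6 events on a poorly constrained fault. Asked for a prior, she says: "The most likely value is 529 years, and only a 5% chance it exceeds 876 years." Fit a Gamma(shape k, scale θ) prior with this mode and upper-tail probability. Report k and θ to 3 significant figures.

k ≈ 12, θ ≈ 48.2

Gamma(k,θ) with k>1 has mode (k−1)θ, so θ = 529/(k−1).
Need P(X < 876) = 0.95 with θ tied to k this way. Start at k = 2, θ = 529: P(X<876) ≈ 0.493.
Too low — raise k to concentrate. Iterating converges to k ≈ 12.
Then θ = 529/(12−1) ≈ 48.2.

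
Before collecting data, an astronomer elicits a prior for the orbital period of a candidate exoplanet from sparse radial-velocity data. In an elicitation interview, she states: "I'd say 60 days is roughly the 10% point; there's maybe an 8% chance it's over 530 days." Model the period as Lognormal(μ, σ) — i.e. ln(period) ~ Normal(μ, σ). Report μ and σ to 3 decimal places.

If T ~ Lognormal(μ,σ) then ln T ~ Normal(μ,σ), so the p-quantile of ln T is μ + z_p·σ.
ln(60) = 4.094 and ln(530) = 6.273; z_{0.1} = -1.282, z_{0.92} = 1.405.
σ = (6.273 − 4.094)/(1.405 − (-1.282)) = 0.811.
μ = 4.094 − (-1.282)·0.811 = 5.134.

μ ≈ 5.134, σ ≈ 0.811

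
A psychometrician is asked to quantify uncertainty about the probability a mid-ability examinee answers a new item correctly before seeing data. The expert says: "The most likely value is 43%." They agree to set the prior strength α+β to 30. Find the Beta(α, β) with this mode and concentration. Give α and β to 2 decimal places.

α = 13.04, β = 16.96

For α,β > 1 the Beta mode is (α−1)/(α+β−2). With α+β = 30, the mode is (α−1)/28.
Set (α−1)/28 = 0.43 → α = 1 + 0.43·28 = 13.04.
β = 30 − α = 16.96.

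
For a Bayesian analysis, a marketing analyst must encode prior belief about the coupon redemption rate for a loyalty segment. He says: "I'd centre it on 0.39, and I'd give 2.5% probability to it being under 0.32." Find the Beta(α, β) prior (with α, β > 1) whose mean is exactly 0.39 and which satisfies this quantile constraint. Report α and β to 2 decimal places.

α ≈ 69.81, β ≈ 109.18

With mean 0.39 fixed, write α = 0.39s, β = 0.61s where s = α+β.
Need P(θ < 0.32) = 0.025 under Beta(0.39s, 0.61s). Normal approximation: (q−m)/√(m(1−m)/s) ≈ z_{0.025} = -1.96, so s ≈ 0.39·0.61·(-1.96)²/(0.32−0.39)² = 186.5.
At s = 186.5: P(θ<0.32) ≈ 0.023. Adjusting to match 0.025 gives s ≈ 178.99.
So α = 0.39·178.99 ≈ 69.81, β = 0.61·178.99 ≈ 109.18.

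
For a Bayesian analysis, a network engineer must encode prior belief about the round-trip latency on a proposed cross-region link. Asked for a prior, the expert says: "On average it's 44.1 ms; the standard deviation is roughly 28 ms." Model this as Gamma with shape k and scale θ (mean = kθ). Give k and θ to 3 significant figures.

For Gamma(k, scale θ): mean = kθ, variance = kθ², so CV = 1/√k.
CV = SD/mean = 28/44.1 = 0.6349, hence k = 1/CV² = 2.48.
Then θ = mean/k = 44.1/2.48 = 17.8.

k ≈ 2.48, θ ≈ 17.8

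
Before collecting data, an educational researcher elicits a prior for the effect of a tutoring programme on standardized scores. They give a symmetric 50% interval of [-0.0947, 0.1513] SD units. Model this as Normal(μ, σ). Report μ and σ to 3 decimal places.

A symmetric 50% interval runs μ ± z·σ with z = 0.6745.
Half-width = 0.123, so σ = 0.123/0.6745 = 0.182.
μ is the interval midpoint, 0.028.

μ = 0.028, σ = 0.182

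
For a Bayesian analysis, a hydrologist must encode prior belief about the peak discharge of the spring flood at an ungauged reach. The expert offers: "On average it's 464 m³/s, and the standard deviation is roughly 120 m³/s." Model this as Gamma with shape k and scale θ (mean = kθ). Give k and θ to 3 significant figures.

For Gamma(k, scale θ): mean = kθ, variance = kθ², so CV = 1/√k.
CV = SD/mean = 120/464 = 0.2586, hence k = 1/CV² = 15.
Then θ = mean/k = 464/15 = 31.

k ≈ 15, θ ≈ 31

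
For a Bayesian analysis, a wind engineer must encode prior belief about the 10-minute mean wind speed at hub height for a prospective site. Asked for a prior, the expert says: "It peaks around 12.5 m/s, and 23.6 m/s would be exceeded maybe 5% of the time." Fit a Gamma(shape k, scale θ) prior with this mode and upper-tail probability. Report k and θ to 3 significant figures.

Gamma(k,θ) with k>1 has mode (k−1)θ, so θ = 12.5/(k−1).
Need P(X < 23.6) = 0.95 with θ tied to k this way. Start at k = 2, θ = 12.5: P(X<23.6) ≈ 0.563.
Too low — raise k to concentrate. Iterating converges to k ≈ 7.89.
Then θ = 12.5/(7.89−1) ≈ 1.82.

k ≈ 7.89, θ ≈ 1.82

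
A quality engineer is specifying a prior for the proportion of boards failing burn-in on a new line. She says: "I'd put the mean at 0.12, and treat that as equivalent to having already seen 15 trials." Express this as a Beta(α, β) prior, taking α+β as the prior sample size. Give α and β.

α = 1.8, β = 13.2

Under the effective-sample-size interpretation, Beta(α, β) has prior mean α/(α+β) and prior sample size α+β.
So α+β = 15 and α/(α+β) = 0.12, giving α = 0.12·15 = 1.8 and β = 15 − 1.8 = 13.2.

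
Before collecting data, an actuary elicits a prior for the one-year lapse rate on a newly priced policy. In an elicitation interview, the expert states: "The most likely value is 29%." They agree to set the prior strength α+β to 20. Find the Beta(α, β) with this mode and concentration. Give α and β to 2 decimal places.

For α,β > 1 the Beta mode is (α−1)/(α+β−2). With α+β = 20, the mode is (α−1)/18.
Set (α−1)/18 = 0.29 → α = 1 + 0.29·18 = 6.22.
β = 20 − α = 13.78.

α = 6.22, β = 13.78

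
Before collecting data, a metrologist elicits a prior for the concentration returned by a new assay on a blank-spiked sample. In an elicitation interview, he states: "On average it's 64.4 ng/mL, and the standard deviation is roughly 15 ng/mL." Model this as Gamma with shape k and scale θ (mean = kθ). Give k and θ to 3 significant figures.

For Gamma(k, scale θ): mean = kθ, variance = kθ², so CV = 1/√k.
CV = SD/mean = 15/64.4 = 0.2329, hence k = 1/CV² = 18.4.
Then θ = mean/k = 64.4/18.4 = 3.49.

k ≈ 18.4, θ ≈ 3.49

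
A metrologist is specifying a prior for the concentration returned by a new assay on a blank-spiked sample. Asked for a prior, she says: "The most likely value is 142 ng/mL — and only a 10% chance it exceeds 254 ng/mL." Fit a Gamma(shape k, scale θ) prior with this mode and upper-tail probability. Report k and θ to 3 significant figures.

k ≈ 6.63, θ ≈ 25.2

Gamma(k,θ) with k>1 has mode (k−1)θ, so θ = 142/(k−1).
Need P(X < 254) = 0.9 with θ tied to k this way. Start at k = 2, θ = 142: P(X<254) ≈ 0.534.
Too low — raise k to concentrate. Iterating converges to k ≈ 6.63.
Then θ = 142/(6.63−1) ≈ 25.2.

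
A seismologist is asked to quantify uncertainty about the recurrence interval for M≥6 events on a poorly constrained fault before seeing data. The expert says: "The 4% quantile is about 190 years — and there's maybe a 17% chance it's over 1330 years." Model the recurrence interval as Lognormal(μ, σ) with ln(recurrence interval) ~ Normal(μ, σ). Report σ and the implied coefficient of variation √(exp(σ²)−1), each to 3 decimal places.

If T ~ Lognormal(μ,σ) then ln T ~ Normal(μ,σ), so the p-quantile of ln T is μ + z_p·σ.
ln(190) = 5.247 and ln(1330) = 7.193; z_{0.04} = -1.751, z_{0.83} = 0.9542.
σ = (7.193 − 5.247)/(0.9542 − (-1.751)) = 0.719.
μ = 5.247 − (-1.751)·0.719 = 6.506.
CV = √(exp(σ²)−1) = √(exp(0.5176)−1) = 0.823.

σ ≈ 0.719, CV ≈ 0.823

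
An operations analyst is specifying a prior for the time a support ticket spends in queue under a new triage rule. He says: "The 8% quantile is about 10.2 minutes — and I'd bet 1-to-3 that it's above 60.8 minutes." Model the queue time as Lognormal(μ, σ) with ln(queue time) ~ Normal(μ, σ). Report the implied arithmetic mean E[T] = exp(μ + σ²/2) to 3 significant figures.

E[T] ≈ 49.3 minutes

If T ~ Lognormal(μ,σ) then ln T ~ Normal(μ,σ), so the p-quantile of ln T is μ + z_p·σ.
ln(10.2) = 2.322 and ln(60.8) = 4.108; z_{0.08} = -1.405, z_{0.75} = 0.6745.
σ = (4.108 − 2.322)/(0.6745 − (-1.405)) = 0.858.
μ = 2.322 − (-1.405)·0.858 = 3.529.
E[T] = exp(μ + σ²/2) = exp(3.529 + 0.3685) = 49.3 minutes.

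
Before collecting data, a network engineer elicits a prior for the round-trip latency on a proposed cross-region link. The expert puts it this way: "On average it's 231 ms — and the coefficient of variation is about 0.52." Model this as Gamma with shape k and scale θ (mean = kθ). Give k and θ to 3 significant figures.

k ≈ 3.7, θ ≈ 62.5

For Gamma(k, scale θ): mean = kθ, variance = kθ², so CV = 1/√k.
CV = 0.52, hence k = 1/CV² = 3.7.
Then θ = mean/k = 231/3.7 = 62.5.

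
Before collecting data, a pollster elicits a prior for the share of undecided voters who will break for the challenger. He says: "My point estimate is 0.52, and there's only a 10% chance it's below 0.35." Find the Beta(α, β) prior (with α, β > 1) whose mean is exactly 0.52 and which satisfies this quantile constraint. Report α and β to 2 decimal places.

α ≈ 7.25, β ≈ 6.69

With mean 0.52 fixed, write α = 0.52s, β = 0.48s where s = α+β.
Need P(θ < 0.35) = 0.1 under Beta(0.52s, 0.48s). Normal approximation: (q−m)/√(m(1−m)/s) ≈ z_{0.1} = -1.28, so s ≈ 0.52·0.48·(-1.28)²/(0.35−0.52)² = 14.2.
At s = 14.2: P(θ<0.35) ≈ 0.098. Adjusting to match 0.1 gives s ≈ 13.94.
So α = 0.52·13.94 ≈ 7.25, β = 0.48·13.94 ≈ 6.69.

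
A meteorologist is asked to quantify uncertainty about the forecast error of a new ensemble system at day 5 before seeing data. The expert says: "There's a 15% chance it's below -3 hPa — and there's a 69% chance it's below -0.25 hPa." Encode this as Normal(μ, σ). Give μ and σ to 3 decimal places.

The p-quantile of Normal(μ,σ) is μ + z_p·σ, with z_{0.15} = -1.036 and z_{0.69} = 0.4959.
Eliminate σ: μ = (z₂·x₁ − z₁·x₂)/(z₂ − z₁) = (0.4959·-3 − (-1.036)·-0.25)/1.532 = -1.140.
Then σ = (x₂ − x₁)/(z₂ − z₁) = (-0.25 − -3)/1.532 = 1.795.

μ = -1.140, σ = 1.795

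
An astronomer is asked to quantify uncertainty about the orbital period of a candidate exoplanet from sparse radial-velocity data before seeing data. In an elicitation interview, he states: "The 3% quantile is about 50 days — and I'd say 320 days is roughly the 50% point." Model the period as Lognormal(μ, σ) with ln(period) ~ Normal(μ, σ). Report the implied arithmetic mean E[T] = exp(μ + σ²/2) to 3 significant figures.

E[T] ≈ 521 days

If T ~ Lognormal(μ,σ) then ln T ~ Normal(μ,σ), so the p-quantile of ln T is μ + z_p·σ.
ln(50) = 3.912 and ln(320) = 5.768; z_{0.03} = -1.881, z_{0.5} = 0.
σ = (5.768 − 3.912)/(0 − (-1.881)) = 0.987.
μ = 3.912 − (-1.881)·0.987 = 5.768.
E[T] = exp(μ + σ²/2) = exp(5.768 + 0.4871) = 521 days.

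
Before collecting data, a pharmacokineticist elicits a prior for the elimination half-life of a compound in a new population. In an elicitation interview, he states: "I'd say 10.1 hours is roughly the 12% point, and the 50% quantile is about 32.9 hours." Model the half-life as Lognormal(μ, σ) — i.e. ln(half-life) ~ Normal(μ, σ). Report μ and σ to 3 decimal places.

If T ~ Lognormal(μ,σ) then ln T ~ Normal(μ,σ), so the p-quantile of ln T is μ + z_p·σ.
ln(10.1) = 2.313 and ln(32.9) = 3.493; z_{0.12} = -1.175, z_{0.5} = 0.
σ = (3.493 − 2.313)/(0 − (-1.175)) = 1.005.
μ = 2.313 − (-1.175)·1.005 = 3.493.

μ ≈ 3.493, σ ≈ 1.005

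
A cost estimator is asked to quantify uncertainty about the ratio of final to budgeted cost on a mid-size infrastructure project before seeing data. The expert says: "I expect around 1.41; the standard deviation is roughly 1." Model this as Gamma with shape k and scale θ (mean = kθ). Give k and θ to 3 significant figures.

For Gamma(k, scale θ): mean = kθ, variance = kθ², so CV = 1/√k.
CV = SD/mean = 1/1.41 = 0.7092, hence k = 1/CV² = 1.99.
Then θ = mean/k = 1.41/1.99 = 0.709.

k ≈ 1.99, θ ≈ 0.709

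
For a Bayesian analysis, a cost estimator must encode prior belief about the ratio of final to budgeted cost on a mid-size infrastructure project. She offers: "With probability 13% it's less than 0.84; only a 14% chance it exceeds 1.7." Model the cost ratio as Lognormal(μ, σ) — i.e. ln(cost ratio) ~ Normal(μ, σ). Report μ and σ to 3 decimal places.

μ ≈ 0.185, σ ≈ 0.319

If T ~ Lognormal(μ,σ) then ln T ~ Normal(μ,σ), so the p-quantile of ln T is μ + z_p·σ.
ln(0.84) = -0.1744 and ln(1.7) = 0.5306; z_{0.13} = -1.126, z_{0.86} = 1.08.
σ = (0.5306 − -0.1744)/(1.08 − (-1.126)) = 0.319.
μ = -0.1744 − (-1.126)·0.319 = 0.185.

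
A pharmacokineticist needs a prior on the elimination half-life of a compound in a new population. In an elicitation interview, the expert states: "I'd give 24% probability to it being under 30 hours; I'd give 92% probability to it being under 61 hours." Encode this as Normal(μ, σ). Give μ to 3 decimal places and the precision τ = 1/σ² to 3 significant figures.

μ = 40.370, τ = 0.00464

The p-quantile of Normal(μ,σ) is μ + z_p·σ, with z_{0.24} = -0.7063 and z_{0.92} = 1.405.
Eliminate σ: μ = (z₂·x₁ − z₁·x₂)/(z₂ − z₁) = (1.405·30 − (-0.7063)·61)/2.111 = 40.370.
Then σ = (x₂ − x₁)/(z₂ − z₁) = (61 − 30)/2.111 = 14.682.
Precision τ = 1/σ² = 1/14.68² = 0.00464.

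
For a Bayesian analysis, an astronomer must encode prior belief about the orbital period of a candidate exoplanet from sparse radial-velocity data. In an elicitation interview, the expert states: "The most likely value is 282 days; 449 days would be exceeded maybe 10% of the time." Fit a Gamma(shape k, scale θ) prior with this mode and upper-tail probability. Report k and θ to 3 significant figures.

Gamma(k,θ) with k>1 has mode (k−1)θ, so θ = 282/(k−1).
Need P(X < 449) = 0.9 with θ tied to k this way. Start at k = 2, θ = 282: P(X<449) ≈ 0.473.
Too low — raise k to concentrate. Iterating converges to k ≈ 9.68.
Then θ = 282/(9.68−1) ≈ 32.5.

k ≈ 9.68, θ ≈ 32.5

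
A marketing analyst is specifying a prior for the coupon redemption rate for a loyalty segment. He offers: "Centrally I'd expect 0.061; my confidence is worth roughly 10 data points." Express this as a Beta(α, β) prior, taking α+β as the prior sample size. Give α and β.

α = 0.61, β = 9.39

Under the effective-sample-size interpretation, Beta(α, β) has prior mean α/(α+β) and prior sample size α+β.
So α+β = 10 and α/(α+β) = 0.061, giving α = 0.061·10 = 0.61 and β = 10 − 0.61 = 9.39.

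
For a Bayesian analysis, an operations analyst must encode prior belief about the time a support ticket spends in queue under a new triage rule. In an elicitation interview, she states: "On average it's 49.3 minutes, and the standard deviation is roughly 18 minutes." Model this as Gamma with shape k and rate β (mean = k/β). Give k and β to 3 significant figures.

For Gamma(k, rate β): mean = k/β, variance = k/β², so CV = 1/√k.
CV = SD/mean = 18/49.3 = 0.3651, hence k = 1/CV² = 7.5.
Then β = k/mean = 7.5/49.3 = 0.152.

k ≈ 7.5, β ≈ 0.152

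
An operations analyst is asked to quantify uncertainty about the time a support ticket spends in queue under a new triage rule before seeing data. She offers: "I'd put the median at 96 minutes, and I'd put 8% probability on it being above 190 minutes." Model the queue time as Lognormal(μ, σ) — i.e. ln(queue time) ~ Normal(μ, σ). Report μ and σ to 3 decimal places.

μ ≈ 4.564, σ ≈ 0.486

If T ~ Lognormal(μ,σ) then ln T ~ Normal(μ,σ), so the p-quantile of ln T is μ + z_p·σ.
ln(96) = 4.564 and ln(190) = 5.247; z_{0.5} = 0, z_{0.92} = 1.405.
σ = (5.247 − 4.564)/(1.405 − (0)) = 0.486.
μ = 4.564 − (0)·0.486 = 4.564.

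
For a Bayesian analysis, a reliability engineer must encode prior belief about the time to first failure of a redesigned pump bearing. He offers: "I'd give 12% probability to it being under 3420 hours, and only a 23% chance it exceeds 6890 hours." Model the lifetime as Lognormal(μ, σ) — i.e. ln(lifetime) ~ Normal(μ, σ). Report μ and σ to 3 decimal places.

If T ~ Lognormal(μ,σ) then ln T ~ Normal(μ,σ), so the p-quantile of ln T is μ + z_p·σ.
ln(3420) = 8.137 and ln(6890) = 8.838; z_{0.12} = -1.175, z_{0.77} = 0.7388.
σ = (8.838 − 8.137)/(0.7388 − (-1.175)) = 0.366.
μ = 8.137 − (-1.175)·0.366 = 8.567.

μ ≈ 8.567, σ ≈ 0.366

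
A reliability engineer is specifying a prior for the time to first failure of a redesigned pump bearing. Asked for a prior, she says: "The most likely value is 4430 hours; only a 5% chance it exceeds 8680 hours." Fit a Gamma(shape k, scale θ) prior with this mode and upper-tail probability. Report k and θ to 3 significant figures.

k ≈ 7.13, θ ≈ 722

Gamma(k,θ) with k>1 has mode (k−1)θ, so θ = 4430/(k−1).
Need P(X < 8680) = 0.95 with θ tied to k this way. Start at k = 2, θ = 4430: P(X<8680) ≈ 0.583.
Too low — raise k to concentrate. Iterating converges to k ≈ 7.13.
Then θ = 4430/(7.13−1) ≈ 722.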